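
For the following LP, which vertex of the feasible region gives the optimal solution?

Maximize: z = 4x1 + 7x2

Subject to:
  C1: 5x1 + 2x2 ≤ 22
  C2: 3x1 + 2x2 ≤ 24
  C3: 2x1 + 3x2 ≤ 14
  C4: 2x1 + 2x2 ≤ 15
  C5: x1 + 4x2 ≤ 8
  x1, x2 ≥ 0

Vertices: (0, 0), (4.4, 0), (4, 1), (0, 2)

Evaluate the objective at each vertex of the feasible region:
  z(0, 0) = 0
  z(4.4, 0) = 17.6
  z(4, 1) = 23  ←
  z(0, 2) = 14
The maximum is at x1 = 4, x2 = 1.

(4, 1)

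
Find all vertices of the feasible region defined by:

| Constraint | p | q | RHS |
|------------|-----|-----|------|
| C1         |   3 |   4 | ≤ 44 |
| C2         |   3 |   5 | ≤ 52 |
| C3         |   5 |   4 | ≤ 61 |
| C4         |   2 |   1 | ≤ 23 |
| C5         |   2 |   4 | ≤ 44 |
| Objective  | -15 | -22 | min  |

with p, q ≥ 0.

(0, 0), (11.5, 0), (10.33, 2.333), (8.5, 4.625), (4, 8), (0, 10.4)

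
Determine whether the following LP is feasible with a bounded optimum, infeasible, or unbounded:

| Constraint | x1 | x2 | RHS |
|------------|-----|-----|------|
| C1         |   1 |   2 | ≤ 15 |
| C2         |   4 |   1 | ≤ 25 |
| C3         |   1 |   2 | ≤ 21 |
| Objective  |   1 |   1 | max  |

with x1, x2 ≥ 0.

Feasible with a bounded optimal solution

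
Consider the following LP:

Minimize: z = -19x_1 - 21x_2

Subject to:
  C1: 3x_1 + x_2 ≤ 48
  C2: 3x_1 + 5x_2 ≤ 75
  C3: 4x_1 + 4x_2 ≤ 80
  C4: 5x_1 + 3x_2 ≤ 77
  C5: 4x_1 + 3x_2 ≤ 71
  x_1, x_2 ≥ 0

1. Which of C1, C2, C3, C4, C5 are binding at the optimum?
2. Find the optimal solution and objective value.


1. C2, C4
2. x_1 = 10, x_2 = 9, z = -379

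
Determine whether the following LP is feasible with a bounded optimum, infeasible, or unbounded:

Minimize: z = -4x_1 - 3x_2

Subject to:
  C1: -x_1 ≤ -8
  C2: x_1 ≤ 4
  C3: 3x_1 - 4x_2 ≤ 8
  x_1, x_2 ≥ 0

Infeasible (no feasible solution exists)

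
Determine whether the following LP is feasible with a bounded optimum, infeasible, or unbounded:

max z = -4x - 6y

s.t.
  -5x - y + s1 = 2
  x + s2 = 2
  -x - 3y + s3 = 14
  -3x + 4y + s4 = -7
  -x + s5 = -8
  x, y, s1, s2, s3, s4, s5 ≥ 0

Infeasible (no feasible solution exists)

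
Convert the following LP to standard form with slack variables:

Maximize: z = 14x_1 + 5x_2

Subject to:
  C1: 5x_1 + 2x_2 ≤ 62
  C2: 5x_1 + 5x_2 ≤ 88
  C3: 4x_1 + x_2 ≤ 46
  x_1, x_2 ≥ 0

max z = 14x_1 + 5x_2

s.t.
  5x_1 + 2x_2 + s1 = 62
  5x_1 + 5x_2 + s2 = 88
  4x_1 + x_2 + s3 = 46
  x_1, x_2, s1, s2, s3 ≥ 0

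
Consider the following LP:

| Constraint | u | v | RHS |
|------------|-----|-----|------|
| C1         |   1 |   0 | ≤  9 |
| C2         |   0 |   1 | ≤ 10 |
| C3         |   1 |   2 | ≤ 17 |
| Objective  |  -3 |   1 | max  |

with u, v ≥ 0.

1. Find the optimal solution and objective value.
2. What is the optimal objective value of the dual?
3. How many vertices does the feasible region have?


1. u = 0, v = 8.5, z = 8.5
2. 8.5
3. 4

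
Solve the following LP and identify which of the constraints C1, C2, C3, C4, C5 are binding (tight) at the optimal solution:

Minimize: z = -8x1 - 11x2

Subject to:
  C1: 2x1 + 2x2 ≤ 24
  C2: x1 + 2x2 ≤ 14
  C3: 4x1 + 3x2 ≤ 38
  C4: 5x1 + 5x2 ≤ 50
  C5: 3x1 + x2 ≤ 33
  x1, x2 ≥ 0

At x1 = 6, x2 = 4, compute slack b - a·x for each constraint:
  C1: 24 − 20 = 4  (slack)
  C2: 14 − 14 = 0  (binding)
  C3: 38 − 36 = 2  (slack)
  C4: 50 − 50 = 0  (binding)
  C5: 33 − 22 = 11  (slack)

Optimal: x1 = 6, x2 = 4
Binding: C2, C4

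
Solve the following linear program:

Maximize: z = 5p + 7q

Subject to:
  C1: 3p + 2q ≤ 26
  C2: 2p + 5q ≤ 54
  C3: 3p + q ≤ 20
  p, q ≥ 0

Evaluate the objective at each vertex of the feasible region:
  z(0, 0) = 0
  z(6.667, 0) = 33.33
  z(4.667, 6) = 65.33
  z(2, 10) = 80  ←
  z(0, 10.8) = 75.6
The maximum is at p = 2, q = 10.

p = 2, q = 10, z = 80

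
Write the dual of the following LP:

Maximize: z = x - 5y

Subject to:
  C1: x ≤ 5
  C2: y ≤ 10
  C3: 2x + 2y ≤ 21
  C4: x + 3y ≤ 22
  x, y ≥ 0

Primal max cᵀx s.t. Ax ≤ b, x ≥ 0  →  Dual min bᵀy s.t. Aᵀy ≥ c, y ≥ 0.

Minimize: z = 5y1 + 10y2 + 21y3 + 22y4

Subject to:
  y1 + 2y3 + y4 ≥ 1
  y2 + 2y3 + 3y4 ≥ -5
  y1, y2, y3, y4 ≥ 0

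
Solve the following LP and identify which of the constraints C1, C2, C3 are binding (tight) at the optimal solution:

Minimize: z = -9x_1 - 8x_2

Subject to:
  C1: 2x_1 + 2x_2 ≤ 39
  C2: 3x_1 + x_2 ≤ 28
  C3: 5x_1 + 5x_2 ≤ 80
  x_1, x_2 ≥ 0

At x_1 = 6, x_2 = 10, compute slack b - a·x for each constraint:
  C1: 39 − 32 = 7  (slack)
  C2: 28 − 28 = 0  (binding)
  C3: 80 − 80 = 0  (binding)

Optimal: x_1 = 6, x_2 = 10
Binding: C2, C3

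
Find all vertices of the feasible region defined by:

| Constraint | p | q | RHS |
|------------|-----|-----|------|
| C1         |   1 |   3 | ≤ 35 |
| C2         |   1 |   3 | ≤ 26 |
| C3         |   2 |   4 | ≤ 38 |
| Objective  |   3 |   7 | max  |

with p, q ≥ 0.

(0, 0), (19, 0), (5, 7), (0, 8.667)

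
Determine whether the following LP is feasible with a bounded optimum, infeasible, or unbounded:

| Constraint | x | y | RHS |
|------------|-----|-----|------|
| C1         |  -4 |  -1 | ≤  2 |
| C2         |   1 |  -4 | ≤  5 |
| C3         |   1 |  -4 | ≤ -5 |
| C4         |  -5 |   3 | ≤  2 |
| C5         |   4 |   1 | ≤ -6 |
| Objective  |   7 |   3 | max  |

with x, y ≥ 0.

Infeasible (no feasible solution exists)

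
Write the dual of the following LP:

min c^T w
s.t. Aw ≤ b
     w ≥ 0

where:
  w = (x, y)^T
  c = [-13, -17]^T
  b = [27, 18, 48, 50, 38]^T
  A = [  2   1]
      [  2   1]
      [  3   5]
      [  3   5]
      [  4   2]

Primal min cᵀx s.t. Ax ≤ b, x ≥ 0  →  Dual max −bᵀy s.t. Aᵀy ≥ −c, y ≥ 0.

Maximize: z = -27y1 - 18y2 - 48y3 - 50y4 - 38y5

Subject to:
  2y1 + 2y2 + 3y3 + 3y4 + 4y5 ≥ 13
  y1 + y2 + 5y3 + 5y4 + 2y5 ≥ 17
  y1, y2, y3, y4, y5 ≥ 0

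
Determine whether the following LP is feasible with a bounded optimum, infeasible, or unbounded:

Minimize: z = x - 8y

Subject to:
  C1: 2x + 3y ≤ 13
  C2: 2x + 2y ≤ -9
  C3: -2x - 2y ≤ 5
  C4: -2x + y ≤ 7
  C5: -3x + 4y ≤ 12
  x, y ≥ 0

Infeasible (no feasible solution exists)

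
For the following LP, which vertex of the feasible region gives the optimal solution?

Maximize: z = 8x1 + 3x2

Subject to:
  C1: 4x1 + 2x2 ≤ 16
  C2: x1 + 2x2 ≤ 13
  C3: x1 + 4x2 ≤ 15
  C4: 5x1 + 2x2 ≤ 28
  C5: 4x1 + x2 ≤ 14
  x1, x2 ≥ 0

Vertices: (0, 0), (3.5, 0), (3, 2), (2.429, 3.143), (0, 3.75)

Evaluate the objective at each vertex of the feasible region:
  z(0, 0) = 0
  z(3.5, 0) = 28
  z(3, 2) = 30  ←
  z(2.429, 3.143) = 28.86
  z(0, 3.75) = 11.25
The maximum is at x1 = 3, x2 = 2.

(3, 2)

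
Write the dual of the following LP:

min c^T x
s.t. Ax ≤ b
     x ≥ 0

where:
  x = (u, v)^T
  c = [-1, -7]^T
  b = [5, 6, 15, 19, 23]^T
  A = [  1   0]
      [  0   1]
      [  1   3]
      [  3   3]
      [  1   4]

Primal min cᵀx s.t. Ax ≤ b, x ≥ 0  →  Dual max −bᵀy s.t. Aᵀy ≥ −c, y ≥ 0.

Maximize: z = -5y1 - 6y2 - 15y3 - 19y4 - 23y5

Subject to:
  y1 + y3 + 3y4 + y5 ≥ 1
  y2 + 3y3 + 3y4 + 4y5 ≥ 7
  y1, y2, y3, y4, y5 ≥ 0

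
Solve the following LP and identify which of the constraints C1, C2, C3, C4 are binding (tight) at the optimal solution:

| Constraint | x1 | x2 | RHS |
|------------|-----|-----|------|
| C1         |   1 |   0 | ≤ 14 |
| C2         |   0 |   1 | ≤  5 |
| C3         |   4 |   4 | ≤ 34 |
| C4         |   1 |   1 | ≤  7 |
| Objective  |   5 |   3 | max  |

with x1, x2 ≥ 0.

At x1 = 7, x2 = 0, compute slack b - a·x for each constraint:
  C1: 14 − 7 = 7  (slack)
  C2: 5 − 0 = 5  (slack)
  C3: 34 − 28 = 6  (slack)
  C4: 7 − 7 = 0  (binding)

Optimal: x1 = 7, x2 = 0
Binding: C4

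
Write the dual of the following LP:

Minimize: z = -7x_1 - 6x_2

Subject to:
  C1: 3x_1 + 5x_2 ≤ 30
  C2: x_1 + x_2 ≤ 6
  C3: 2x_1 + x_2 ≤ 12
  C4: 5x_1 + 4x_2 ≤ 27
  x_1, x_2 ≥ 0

Primal min cᵀx s.t. Ax ≤ b, x ≥ 0  →  Dual max −bᵀy s.t. Aᵀy ≥ −c, y ≥ 0.

Maximize: z = -30y1 - 6y2 - 12y3 - 27y4

Subject to:
  3y1 + y2 + 2y3 + 5y4 ≥ 7
  5y1 + y2 + y3 + 4y4 ≥ 6
  y1, y2, y3, y4 ≥ 0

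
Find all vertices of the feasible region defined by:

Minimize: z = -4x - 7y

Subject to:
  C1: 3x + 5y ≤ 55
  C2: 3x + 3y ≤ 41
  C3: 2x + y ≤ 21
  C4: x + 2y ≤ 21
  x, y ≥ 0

(0, 0), (10.5, 0), (7.333, 6.333), (6.667, 7), (5, 8), (0, 10.5)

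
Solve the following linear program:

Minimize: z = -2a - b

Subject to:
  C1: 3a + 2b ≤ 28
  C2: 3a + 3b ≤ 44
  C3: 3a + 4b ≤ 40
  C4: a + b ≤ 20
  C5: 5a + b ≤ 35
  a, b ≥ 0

Evaluate the objective at each vertex of the feasible region:
  z(0, 0) = 0
  z(7, 0) = -14
  z(6, 5) = -17  ←
  z(5.333, 6) = -16.67
  z(0, 10) = -10
The minimum is at a = 6, b = 5.

a = 6, b = 5, z = -17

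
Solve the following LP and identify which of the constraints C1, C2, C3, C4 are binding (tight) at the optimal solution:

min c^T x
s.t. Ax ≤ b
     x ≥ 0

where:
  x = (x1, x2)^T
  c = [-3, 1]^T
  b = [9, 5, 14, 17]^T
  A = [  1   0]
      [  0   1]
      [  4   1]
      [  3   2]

At x1 = 3.5, x2 = 0, compute slack b - a·x for each constraint:
  C1: 9 − 3.5 = 5.5  (slack)
  C2: 5 − 0 = 5  (slack)
  C3: 14 − 14 = 0  (binding)
  C4: 17 − 10.5 = 6.5  (slack)

Optimal: x1 = 3.5, x2 = 0
Binding: C3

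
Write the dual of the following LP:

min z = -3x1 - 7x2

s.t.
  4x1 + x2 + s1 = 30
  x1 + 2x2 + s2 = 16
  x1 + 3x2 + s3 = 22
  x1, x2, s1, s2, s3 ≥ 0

Primal min cᵀx s.t. Ax ≤ b, x ≥ 0  →  Dual max −bᵀy s.t. Aᵀy ≥ −c, y ≥ 0.

Maximize: z = -30y1 - 16y2 - 22y3

Subject to:
  4y1 + y2 + y3 ≥ 3
  y1 + 2y2 + 3y3 ≥ 7
  y1, y2, y3 ≥ 0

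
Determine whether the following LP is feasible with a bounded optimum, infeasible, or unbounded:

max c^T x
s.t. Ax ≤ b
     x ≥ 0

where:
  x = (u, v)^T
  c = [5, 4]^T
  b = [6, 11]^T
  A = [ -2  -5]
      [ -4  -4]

Unbounded (objective can increase without bound)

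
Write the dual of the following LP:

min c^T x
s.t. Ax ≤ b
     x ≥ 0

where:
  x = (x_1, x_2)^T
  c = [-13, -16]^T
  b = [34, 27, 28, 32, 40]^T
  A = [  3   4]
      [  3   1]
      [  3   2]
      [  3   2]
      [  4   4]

Primal min cᵀx s.t. Ax ≤ b, x ≥ 0  →  Dual max −bᵀy s.t. Aᵀy ≥ −c, y ≥ 0.

Maximize: z = -34y1 - 27y2 - 28y3 - 32y4 - 40y5

Subject to:
  3y1 + 3y2 + 3y3 + 3y4 + 4y5 ≥ 13
  4y1 + y2 + 2y3 + 2y4 + 4y5 ≥ 16
  y1, y2, y3, y4, y5 ≥ 0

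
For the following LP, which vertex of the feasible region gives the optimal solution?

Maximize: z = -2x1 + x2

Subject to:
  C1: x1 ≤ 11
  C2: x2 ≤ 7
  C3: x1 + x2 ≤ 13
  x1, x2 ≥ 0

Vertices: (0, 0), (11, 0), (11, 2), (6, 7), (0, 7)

Evaluate the objective at each vertex of the feasible region:
  z(0, 0) = 0
  z(11, 0) = -22
  z(11, 2) = -20
  z(6, 7) = -5
  z(0, 7) = 7  ←
The maximum is at x1 = 0, x2 = 7.

(0, 7)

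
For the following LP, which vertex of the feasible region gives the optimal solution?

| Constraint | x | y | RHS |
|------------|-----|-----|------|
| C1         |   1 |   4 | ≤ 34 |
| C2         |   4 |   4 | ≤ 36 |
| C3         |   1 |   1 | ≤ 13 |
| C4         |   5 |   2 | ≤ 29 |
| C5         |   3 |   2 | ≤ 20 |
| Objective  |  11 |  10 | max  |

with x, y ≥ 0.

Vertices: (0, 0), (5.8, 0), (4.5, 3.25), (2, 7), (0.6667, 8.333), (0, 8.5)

Evaluate the objective at each vertex of the feasible region:
  z(0, 0) = 0
  z(5.8, 0) = 63.8
  z(4.5, 3.25) = 82
  z(2, 7) = 92  ←
  z(0.6667, 8.333) = 90.67
  z(0, 8.5) = 85
The maximum is at x = 2, y = 7.

(2, 7)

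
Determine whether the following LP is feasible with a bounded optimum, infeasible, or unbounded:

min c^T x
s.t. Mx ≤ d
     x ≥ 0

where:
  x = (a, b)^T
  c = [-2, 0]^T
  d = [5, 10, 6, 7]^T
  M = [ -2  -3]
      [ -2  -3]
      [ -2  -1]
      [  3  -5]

Unbounded (objective can decrease without bound)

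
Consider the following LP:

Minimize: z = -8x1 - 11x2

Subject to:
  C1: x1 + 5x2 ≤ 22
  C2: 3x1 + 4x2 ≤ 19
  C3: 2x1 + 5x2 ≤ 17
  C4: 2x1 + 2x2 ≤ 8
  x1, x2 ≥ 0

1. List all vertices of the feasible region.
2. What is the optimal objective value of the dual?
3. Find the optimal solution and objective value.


1. (0, 0), (4, 0), (1, 3), (0, 3.4)
2. -41
3. x1 = 1, x2 = 3, z = -41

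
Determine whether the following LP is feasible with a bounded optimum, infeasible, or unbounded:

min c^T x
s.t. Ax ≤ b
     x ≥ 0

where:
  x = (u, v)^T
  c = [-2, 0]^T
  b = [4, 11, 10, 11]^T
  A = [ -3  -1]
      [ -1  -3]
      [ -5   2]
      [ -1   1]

Unbounded (objective can decrease without bound)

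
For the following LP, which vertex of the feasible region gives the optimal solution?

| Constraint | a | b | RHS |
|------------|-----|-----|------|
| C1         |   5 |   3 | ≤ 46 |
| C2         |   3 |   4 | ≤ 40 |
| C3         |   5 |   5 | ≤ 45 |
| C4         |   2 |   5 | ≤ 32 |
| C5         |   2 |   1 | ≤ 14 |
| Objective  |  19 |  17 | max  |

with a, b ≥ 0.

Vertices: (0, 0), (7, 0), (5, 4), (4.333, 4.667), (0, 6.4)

Evaluate the objective at each vertex of the feasible region:
  z(0, 0) = 0
  z(7, 0) = 133
  z(5, 4) = 163  ←
  z(4.333, 4.667) = 161.7
  z(0, 6.4) = 108.8
The maximum is at a = 5, b = 4.

(5, 4)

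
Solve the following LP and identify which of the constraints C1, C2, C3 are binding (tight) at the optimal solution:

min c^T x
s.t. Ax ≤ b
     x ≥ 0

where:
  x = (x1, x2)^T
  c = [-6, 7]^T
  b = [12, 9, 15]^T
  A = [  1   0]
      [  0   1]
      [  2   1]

At x1 = 7.5, x2 = 0, compute slack b - a·x for each constraint:
  C1: 12 − 7.5 = 4.5  (slack)
  C2: 9 − 0 = 9  (slack)
  C3: 15 − 15 = 0  (binding)

Optimal: x1 = 7.5, x2 = 0
Binding: C3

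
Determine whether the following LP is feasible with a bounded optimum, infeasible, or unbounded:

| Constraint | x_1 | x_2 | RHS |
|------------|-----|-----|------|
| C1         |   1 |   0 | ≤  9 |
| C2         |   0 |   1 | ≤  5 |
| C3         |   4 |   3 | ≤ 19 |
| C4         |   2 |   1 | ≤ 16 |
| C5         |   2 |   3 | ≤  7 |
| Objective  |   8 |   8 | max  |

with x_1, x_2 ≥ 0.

Feasible with a bounded optimal solution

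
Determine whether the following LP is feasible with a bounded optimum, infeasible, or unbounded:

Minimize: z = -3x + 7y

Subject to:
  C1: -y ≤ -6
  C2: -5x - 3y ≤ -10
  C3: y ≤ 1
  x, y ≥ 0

Infeasible (no feasible solution exists)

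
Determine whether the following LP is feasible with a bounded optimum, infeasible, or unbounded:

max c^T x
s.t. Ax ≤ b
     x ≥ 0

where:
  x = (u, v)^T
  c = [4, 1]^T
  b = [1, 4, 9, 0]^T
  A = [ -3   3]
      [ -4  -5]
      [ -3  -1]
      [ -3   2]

Unbounded (objective can increase without bound)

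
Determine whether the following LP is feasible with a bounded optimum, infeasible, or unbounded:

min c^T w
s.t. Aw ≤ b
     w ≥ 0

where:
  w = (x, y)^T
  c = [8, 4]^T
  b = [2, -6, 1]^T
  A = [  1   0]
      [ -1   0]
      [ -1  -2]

Infeasible (no feasible solution exists)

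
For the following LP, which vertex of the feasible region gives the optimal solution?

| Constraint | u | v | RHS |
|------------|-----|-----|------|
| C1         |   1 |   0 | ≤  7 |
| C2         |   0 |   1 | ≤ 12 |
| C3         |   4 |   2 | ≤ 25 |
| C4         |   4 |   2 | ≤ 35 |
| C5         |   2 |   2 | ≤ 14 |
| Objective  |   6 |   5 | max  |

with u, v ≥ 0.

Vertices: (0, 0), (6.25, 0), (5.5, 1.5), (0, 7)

Evaluate the objective at each vertex of the feasible region:
  z(0, 0) = 0
  z(6.25, 0) = 37.5
  z(5.5, 1.5) = 40.5  ←
  z(0, 7) = 35
The maximum is at u = 5.5, v = 1.5.

(5.5, 1.5)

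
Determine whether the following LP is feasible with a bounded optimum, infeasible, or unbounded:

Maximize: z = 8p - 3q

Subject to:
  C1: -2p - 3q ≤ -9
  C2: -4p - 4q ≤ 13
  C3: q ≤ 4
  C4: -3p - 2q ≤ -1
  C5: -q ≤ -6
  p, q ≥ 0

Infeasible (no feasible solution exists)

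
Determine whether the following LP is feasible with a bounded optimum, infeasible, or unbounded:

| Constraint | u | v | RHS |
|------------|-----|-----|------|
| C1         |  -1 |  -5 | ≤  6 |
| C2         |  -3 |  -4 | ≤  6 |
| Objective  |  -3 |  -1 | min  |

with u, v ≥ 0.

Unbounded (objective can decrease without bound)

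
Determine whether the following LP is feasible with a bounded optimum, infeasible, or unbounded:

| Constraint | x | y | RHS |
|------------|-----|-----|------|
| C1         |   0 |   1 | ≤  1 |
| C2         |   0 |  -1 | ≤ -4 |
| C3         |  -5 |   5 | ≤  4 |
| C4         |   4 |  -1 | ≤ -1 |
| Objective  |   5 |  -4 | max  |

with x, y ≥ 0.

Infeasible (no feasible solution exists)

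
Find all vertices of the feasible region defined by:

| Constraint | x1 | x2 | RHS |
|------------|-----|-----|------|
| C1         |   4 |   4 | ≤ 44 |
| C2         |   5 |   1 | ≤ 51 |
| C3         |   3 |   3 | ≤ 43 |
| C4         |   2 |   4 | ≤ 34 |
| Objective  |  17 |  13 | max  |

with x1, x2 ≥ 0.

(0, 0), (10.2, 0), (10, 1), (5, 6), (0, 8.5)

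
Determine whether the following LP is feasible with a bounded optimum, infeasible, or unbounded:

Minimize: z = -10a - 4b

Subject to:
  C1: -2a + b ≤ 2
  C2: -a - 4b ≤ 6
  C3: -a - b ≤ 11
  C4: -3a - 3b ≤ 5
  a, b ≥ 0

Unbounded (objective can decrease without bound)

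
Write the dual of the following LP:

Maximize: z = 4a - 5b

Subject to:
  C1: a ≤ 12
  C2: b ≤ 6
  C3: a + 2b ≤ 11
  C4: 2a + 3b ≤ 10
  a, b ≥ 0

Primal max cᵀx s.t. Ax ≤ b, x ≥ 0  →  Dual min bᵀy s.t. Aᵀy ≥ c, y ≥ 0.

Minimize: z = 12y1 + 6y2 + 11y3 + 10y4

Subject to:
  y1 + y3 + 2y4 ≥ 4
  y2 + 2y3 + 3y4 ≥ -5
  y1, y2, y3, y4 ≥ 0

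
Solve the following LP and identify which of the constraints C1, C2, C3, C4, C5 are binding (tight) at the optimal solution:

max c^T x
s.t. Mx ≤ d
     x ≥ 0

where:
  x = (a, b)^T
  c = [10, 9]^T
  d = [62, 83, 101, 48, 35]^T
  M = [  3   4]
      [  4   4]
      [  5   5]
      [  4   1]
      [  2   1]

At a = 10, b = 8, compute slack b - a·x for each constraint:
  C1: 62 − 62 = 0  (binding)
  C2: 83 − 72 = 11  (slack)
  C3: 101 − 90 = 11  (slack)
  C4: 48 − 48 = 0  (binding)
  C5: 35 − 28 = 7  (slack)

Optimal: a = 10, b = 8
Binding: C1, C4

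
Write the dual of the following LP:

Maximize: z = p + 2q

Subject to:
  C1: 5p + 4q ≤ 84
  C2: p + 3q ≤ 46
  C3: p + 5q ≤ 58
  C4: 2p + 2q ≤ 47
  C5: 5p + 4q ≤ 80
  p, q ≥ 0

Primal max cᵀx s.t. Ax ≤ b, x ≥ 0  →  Dual min bᵀy s.t. Aᵀy ≥ c, y ≥ 0.

Minimize: z = 84y1 + 46y2 + 58y3 + 47y4 + 80y5

Subject to:
  5y1 + y2 + y3 + 2y4 + 5y5 ≥ 1
  4y1 + 3y2 + 5y3 + 2y4 + 4y5 ≥ 2
  y1, y2, y3, y4, y5 ≥ 0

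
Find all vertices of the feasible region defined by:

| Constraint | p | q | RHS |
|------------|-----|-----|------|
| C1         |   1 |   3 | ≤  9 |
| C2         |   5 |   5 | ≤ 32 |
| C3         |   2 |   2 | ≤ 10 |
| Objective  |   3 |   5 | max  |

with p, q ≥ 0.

(0, 0), (5, 0), (3, 2), (0, 3)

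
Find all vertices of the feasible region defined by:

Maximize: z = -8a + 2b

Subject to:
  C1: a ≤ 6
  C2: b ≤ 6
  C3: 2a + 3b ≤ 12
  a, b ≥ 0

(0, 0), (6, 0), (0, 4)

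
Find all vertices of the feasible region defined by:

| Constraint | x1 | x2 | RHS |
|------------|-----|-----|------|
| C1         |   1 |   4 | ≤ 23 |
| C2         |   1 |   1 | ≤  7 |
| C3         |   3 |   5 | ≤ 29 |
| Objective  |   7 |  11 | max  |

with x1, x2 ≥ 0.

(0, 0), (7, 0), (3, 4), (0.1429, 5.714), (0, 5.75)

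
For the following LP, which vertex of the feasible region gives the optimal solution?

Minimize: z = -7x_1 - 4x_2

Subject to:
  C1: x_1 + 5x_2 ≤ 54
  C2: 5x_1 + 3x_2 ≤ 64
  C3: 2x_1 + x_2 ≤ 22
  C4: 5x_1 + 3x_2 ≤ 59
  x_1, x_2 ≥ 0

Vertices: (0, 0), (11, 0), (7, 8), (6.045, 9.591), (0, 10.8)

Evaluate the objective at each vertex of the feasible region:
  z(0, 0) = 0
  z(11, 0) = -77
  z(7, 8) = -81  ←
  z(6.045, 9.591) = -80.68
  z(0, 10.8) = -43.2
The minimum is at x_1 = 7, x_2 = 8.

(7, 8)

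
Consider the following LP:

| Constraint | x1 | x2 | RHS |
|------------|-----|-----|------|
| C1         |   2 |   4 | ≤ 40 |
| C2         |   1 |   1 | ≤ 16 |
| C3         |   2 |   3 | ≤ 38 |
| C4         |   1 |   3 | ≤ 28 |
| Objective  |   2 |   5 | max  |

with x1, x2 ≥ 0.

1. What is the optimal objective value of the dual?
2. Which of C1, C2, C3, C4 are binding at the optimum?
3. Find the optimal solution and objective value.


1. 48
2. C1, C4
3. x1 = 4, x2 = 8, z = 48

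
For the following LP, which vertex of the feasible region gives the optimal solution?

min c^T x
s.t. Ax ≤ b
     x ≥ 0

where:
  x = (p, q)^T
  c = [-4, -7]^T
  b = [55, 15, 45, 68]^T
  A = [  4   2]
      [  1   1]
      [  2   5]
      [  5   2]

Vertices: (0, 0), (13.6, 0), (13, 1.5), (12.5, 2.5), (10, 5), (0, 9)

Evaluate the objective at each vertex of the feasible region:
  z(0, 0) = 0
  z(13.6, 0) = -54.4
  z(13, 1.5) = -62.5
  z(12.5, 2.5) = -67.5
  z(10, 5) = -75  ←
  z(0, 9) = -63
The minimum is at p = 10, q = 5.

(10, 5)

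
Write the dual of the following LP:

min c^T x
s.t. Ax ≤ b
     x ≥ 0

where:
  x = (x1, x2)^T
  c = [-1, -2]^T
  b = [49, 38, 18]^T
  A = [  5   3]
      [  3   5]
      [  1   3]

Primal min cᵀx s.t. Ax ≤ b, x ≥ 0  →  Dual max −bᵀy s.t. Aᵀy ≥ −c, y ≥ 0.

Maximize: z = -49y1 - 38y2 - 18y3

Subject to:
  5y1 + 3y2 + y3 ≥ 1
  3y1 + 5y2 + 3y3 ≥ 2
  y1, y2, y3 ≥ 0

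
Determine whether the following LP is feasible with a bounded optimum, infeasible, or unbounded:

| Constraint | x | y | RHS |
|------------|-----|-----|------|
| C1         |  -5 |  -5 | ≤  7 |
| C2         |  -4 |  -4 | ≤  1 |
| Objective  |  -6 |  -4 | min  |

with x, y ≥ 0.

Unbounded (objective can decrease without bound)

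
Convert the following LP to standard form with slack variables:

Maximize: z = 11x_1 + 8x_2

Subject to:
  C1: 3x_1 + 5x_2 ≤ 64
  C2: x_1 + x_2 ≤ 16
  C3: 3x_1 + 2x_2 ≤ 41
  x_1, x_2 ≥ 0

max z = 11x_1 + 8x_2

s.t.
  3x_1 + 5x_2 + s1 = 64
  x_1 + x_2 + s2 = 16
  3x_1 + 2x_2 + s3 = 41
  x_1, x_2, s1, s2, s3 ≥ 0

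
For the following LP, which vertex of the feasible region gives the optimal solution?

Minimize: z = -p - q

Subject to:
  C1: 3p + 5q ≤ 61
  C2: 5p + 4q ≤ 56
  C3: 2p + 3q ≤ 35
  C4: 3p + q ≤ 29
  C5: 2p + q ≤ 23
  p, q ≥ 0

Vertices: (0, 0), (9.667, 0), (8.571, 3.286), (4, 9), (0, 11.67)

Evaluate the objective at each vertex of the feasible region:
  z(0, 0) = 0
  z(9.667, 0) = -9.667
  z(8.571, 3.286) = -11.86
  z(4, 9) = -13  ←
  z(0, 11.67) = -11.67
The minimum is at p = 4, q = 9.

(4, 9)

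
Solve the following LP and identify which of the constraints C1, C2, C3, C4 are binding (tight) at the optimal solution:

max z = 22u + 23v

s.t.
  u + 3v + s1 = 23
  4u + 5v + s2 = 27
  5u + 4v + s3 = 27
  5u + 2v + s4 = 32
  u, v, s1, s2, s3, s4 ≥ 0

At u = 3, v = 3, compute slack b - a·x for each constraint:
  C1: 23 − 12 = 11  (slack)
  C2: 27 − 27 = 0  (binding)
  C3: 27 − 27 = 0  (binding)
  C4: 32 − 21 = 11  (slack)

Optimal: u = 3, v = 3
Binding: C2, C3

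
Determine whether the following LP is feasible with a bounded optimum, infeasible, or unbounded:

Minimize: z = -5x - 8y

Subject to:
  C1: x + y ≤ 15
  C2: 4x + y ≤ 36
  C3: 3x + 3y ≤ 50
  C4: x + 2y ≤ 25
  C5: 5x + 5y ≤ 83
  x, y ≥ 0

Feasible with a bounded optimal solution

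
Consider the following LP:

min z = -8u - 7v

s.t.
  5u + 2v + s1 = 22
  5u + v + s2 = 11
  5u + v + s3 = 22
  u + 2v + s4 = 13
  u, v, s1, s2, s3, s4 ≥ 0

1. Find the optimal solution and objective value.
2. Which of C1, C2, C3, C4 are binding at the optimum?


1. u = 1, v = 6, z = -50
2. C2, C4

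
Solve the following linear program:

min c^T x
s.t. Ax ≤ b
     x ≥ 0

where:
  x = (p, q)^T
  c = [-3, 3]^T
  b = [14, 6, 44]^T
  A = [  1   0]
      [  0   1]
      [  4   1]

Evaluate the objective at each vertex of the feasible region:
  z(0, 0) = 0
  z(11, 0) = -33  ←
  z(9.5, 6) = -10.5
  z(0, 6) = 18
The minimum is at p = 11, q = 0.

p = 11, q = 0, z = -33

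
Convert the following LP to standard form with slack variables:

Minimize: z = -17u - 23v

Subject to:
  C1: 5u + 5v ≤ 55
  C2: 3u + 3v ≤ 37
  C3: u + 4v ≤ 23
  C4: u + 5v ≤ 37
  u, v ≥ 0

min z = -17u - 23v

s.t.
  5u + 5v + s1 = 55
  3u + 3v + s2 = 37
  u + 4v + s3 = 23
  u + 5v + s4 = 37
  u, v, s1, s2, s3, s4 ≥ 0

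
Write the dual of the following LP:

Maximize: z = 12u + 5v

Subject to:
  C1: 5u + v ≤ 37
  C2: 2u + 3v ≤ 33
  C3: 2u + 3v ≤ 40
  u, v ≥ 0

Primal max cᵀx s.t. Ax ≤ b, x ≥ 0  →  Dual min bᵀy s.t. Aᵀy ≥ c, y ≥ 0.

Minimize: z = 37y1 + 33y2 + 40y3

Subject to:
  5y1 + 2y2 + 2y3 ≥ 12
  y1 + 3y2 + 3y3 ≥ 5
  y1, y2, y3 ≥ 0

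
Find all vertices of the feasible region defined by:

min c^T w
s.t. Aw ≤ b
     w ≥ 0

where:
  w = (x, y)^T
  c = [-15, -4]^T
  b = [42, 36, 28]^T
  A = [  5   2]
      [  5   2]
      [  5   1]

(0, 0), (5.6, 0), (4, 8), (0, 18)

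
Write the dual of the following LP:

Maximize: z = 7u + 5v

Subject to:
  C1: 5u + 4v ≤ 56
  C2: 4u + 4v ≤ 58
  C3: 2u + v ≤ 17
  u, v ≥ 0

Primal max cᵀx s.t. Ax ≤ b, x ≥ 0  →  Dual min bᵀy s.t. Aᵀy ≥ c, y ≥ 0.

Minimize: z = 56y1 + 58y2 + 17y3

Subject to:
  5y1 + 4y2 + 2y3 ≥ 7
  4y1 + 4y2 + y3 ≥ 5
  y1, y2, y3 ≥ 0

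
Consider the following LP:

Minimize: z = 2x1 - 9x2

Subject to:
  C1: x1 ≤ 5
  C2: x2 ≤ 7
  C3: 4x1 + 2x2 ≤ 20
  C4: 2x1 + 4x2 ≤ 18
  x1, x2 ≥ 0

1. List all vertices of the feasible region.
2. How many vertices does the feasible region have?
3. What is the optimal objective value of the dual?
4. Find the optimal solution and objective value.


1. (0, 0), (5, 0), (3.667, 2.667), (0, 4.5)
2. 4
3. -40.5
4. x1 = 0, x2 = 4.5, z = -40.5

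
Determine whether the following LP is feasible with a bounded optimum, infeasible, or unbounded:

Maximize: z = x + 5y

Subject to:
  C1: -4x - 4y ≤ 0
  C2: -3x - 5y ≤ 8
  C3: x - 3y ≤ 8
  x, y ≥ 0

Unbounded (objective can increase without bound)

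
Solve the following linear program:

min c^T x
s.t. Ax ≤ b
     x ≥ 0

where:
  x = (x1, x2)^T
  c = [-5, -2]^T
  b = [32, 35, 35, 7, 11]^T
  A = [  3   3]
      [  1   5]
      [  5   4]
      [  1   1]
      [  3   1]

Evaluate the objective at each vertex of the feasible region:
  z(0, 0) = 0
  z(3.667, 0) = -18.33
  z(2, 5) = -20  ←
  z(0, 7) = -14
The minimum is at x1 = 2, x2 = 5.

x1 = 2, x2 = 5, z = -20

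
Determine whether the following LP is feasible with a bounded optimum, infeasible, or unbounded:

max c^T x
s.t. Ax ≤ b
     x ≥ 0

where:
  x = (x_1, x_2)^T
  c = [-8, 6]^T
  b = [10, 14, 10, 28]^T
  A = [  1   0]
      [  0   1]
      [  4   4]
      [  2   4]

Feasible with a bounded optimal solution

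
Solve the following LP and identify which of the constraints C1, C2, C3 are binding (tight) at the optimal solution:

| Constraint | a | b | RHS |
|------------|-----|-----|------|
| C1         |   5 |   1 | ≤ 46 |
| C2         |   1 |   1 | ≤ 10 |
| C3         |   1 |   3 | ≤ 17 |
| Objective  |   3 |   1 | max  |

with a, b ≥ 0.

At a = 9, b = 1, compute slack b - a·x for each constraint:
  C1: 46 − 46 = 0  (binding)
  C2: 10 − 10 = 0  (binding)
  C3: 17 − 12 = 5  (slack)

Optimal: a = 9, b = 1
Binding: C1, C2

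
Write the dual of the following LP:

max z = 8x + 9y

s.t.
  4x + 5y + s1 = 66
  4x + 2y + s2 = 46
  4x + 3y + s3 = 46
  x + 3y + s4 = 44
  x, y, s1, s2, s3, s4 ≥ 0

Primal max cᵀx s.t. Ax ≤ b, x ≥ 0  →  Dual min bᵀy s.t. Aᵀy ≥ c, y ≥ 0.

Minimize: z = 66y1 + 46y2 + 46y3 + 44y4

Subject to:
  4y1 + 4y2 + 4y3 + y4 ≥ 8
  5y1 + 2y2 + 3y3 + 3y4 ≥ 9
  y1, y2, y3, y4 ≥ 0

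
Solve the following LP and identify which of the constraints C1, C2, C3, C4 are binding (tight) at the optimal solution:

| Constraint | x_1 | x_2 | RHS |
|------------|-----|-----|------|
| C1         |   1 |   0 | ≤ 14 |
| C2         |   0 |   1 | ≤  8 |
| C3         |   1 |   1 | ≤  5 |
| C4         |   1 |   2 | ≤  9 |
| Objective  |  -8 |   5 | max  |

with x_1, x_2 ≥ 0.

At x_1 = 0, x_2 = 4.5, compute slack b - a·x for each constraint:
  C1: 14 − 0 = 14  (slack)
  C2: 8 − 4.5 = 3.5  (slack)
  C3: 5 − 4.5 = 0.5  (slack)
  C4: 9 − 9 = 0  (binding)

Optimal: x_1 = 0, x_2 = 4.5
Binding: C4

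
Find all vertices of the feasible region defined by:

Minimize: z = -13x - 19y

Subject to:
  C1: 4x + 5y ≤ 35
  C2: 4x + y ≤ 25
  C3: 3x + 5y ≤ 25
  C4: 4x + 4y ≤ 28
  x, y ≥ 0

(0, 0), (6.25, 0), (6, 1), (5, 2), (0, 5)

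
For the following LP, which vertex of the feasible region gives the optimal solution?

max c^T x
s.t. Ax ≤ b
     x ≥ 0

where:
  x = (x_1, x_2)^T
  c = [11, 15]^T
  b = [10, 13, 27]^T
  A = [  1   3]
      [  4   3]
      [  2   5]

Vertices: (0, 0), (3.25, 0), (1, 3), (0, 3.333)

Evaluate the objective at each vertex of the feasible region:
  z(0, 0) = 0
  z(3.25, 0) = 35.75
  z(1, 3) = 56  ←
  z(0, 3.333) = 50
The maximum is at x_1 = 1, x_2 = 3.

(1, 3)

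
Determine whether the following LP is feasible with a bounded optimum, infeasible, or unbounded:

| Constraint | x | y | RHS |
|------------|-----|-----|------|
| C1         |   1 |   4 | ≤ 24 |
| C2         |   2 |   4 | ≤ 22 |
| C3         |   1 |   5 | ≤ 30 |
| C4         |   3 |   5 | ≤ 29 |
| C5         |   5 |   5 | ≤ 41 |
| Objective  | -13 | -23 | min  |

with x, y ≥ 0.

Feasible with a bounded optimal solution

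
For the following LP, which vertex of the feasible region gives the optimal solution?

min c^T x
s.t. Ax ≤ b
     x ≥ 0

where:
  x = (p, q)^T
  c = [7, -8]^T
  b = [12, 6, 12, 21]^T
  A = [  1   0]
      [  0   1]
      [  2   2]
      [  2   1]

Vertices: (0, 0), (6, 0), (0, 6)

Evaluate the objective at each vertex of the feasible region:
  z(0, 0) = 0
  z(6, 0) = 42
  z(0, 6) = -48  ←
The minimum is at p = 0, q = 6.

(0, 6)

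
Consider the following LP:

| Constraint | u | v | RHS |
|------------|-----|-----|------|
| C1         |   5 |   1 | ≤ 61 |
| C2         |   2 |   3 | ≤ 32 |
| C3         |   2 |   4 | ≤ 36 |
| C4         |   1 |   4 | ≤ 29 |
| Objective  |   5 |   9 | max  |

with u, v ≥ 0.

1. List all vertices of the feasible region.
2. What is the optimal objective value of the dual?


1. (0, 0), (12.2, 0), (11.62, 2.923), (10, 4), (7, 5.5), (0, 7.25)
2. 86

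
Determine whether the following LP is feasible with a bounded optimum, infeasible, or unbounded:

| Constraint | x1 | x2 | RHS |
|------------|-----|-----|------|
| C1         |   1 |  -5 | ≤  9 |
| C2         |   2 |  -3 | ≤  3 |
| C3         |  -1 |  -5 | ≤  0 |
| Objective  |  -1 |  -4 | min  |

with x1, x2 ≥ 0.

Unbounded (objective can decrease without bound)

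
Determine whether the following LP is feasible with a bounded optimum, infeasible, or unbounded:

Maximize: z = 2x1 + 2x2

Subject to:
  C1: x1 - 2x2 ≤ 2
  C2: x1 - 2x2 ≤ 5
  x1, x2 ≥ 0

Unbounded (objective can increase without bound)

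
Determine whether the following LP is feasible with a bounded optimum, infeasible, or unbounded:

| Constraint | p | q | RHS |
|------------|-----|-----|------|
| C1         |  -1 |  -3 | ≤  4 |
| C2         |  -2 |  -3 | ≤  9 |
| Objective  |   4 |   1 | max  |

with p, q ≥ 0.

Unbounded (objective can increase without bound)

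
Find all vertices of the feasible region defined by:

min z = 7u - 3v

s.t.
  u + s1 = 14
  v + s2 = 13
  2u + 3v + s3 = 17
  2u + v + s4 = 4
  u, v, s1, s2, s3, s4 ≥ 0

(0, 0), (2, 0), (0, 4)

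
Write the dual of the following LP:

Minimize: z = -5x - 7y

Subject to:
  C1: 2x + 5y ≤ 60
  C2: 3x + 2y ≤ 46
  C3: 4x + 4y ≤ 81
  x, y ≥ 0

Primal min cᵀx s.t. Ax ≤ b, x ≥ 0  →  Dual max −bᵀy s.t. Aᵀy ≥ −c, y ≥ 0.

Maximize: z = -60y1 - 46y2 - 81y3

Subject to:
  2y1 + 3y2 + 4y3 ≥ 5
  5y1 + 2y2 + 4y3 ≥ 7
  y1, y2, y3 ≥ 0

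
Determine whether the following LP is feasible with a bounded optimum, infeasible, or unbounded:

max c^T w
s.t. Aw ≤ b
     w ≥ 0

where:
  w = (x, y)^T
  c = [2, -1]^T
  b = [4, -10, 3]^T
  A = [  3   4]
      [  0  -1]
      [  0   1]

Infeasible (no feasible solution exists)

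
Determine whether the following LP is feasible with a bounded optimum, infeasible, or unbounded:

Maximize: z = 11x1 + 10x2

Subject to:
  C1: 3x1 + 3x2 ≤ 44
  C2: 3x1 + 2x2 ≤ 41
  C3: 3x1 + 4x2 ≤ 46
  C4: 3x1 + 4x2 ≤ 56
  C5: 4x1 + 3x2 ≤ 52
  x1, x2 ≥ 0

Feasible with a bounded optimal solution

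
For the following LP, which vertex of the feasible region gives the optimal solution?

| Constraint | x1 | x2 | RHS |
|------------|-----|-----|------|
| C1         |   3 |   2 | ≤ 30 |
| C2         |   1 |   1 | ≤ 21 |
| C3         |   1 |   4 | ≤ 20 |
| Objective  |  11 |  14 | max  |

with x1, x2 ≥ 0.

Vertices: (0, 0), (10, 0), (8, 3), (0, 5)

Evaluate the objective at each vertex of the feasible region:
  z(0, 0) = 0
  z(10, 0) = 110
  z(8, 3) = 130  ←
  z(0, 5) = 70
The maximum is at x1 = 8, x2 = 3.

(8, 3)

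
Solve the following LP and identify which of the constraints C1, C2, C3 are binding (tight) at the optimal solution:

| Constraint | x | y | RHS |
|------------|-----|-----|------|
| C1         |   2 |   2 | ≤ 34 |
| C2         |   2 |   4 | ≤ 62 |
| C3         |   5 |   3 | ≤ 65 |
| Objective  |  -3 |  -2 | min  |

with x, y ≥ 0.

At x = 7, y = 10, compute slack b - a·x for each constraint:
  C1: 34 − 34 = 0  (binding)
  C2: 62 − 54 = 8  (slack)
  C3: 65 − 65 = 0  (binding)

Optimal: x = 7, y = 10
Binding: C1, C3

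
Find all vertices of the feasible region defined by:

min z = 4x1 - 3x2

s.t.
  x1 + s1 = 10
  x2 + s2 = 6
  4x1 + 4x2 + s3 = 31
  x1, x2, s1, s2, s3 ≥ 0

(0, 0), (7.75, 0), (1.75, 6), (0, 6)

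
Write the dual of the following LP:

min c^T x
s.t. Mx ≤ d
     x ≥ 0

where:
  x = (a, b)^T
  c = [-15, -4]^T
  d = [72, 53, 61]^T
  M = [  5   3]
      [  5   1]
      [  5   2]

Primal min cᵀx s.t. Ax ≤ b, x ≥ 0  →  Dual max −bᵀy s.t. Aᵀy ≥ −c, y ≥ 0.

Maximize: z = -72y1 - 53y2 - 61y3

Subject to:
  5y1 + 5y2 + 5y3 ≥ 15
  3y1 + y2 + 2y3 ≥ 4
  y1, y2, y3 ≥ 0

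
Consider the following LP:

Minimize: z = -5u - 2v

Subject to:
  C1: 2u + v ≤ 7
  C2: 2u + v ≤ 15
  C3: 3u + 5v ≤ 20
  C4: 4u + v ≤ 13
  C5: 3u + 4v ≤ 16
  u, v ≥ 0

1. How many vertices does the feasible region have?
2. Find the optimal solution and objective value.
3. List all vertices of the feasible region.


1. 5
2. u = 3, v = 1, z = -17
3. (0, 0), (3.25, 0), (3, 1), (2.4, 2.2), (0, 4)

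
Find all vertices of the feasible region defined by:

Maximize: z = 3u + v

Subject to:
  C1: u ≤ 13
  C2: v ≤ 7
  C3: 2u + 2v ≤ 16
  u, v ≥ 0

(0, 0), (8, 0), (1, 7), (0, 7)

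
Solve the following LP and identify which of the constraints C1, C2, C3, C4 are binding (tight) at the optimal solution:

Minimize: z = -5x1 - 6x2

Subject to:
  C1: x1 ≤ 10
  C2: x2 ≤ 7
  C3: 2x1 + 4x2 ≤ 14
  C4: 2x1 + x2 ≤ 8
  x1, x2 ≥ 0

At x1 = 3, x2 = 2, compute slack b - a·x for each constraint:
  C1: 10 − 3 = 7  (slack)
  C2: 7 − 2 = 5  (slack)
  C3: 14 − 14 = 0  (binding)
  C4: 8 − 8 = 0  (binding)

Optimal: x1 = 3, x2 = 2
Binding: C3, C4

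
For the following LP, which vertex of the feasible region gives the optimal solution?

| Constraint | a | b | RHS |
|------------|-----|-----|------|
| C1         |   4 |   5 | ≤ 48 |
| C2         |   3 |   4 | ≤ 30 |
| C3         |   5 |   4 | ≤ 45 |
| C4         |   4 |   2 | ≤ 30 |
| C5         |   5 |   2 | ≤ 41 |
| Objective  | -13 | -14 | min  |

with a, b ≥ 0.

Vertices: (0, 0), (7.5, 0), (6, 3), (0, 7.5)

Evaluate the objective at each vertex of the feasible region:
  z(0, 0) = 0
  z(7.5, 0) = -97.5
  z(6, 3) = -120  ←
  z(0, 7.5) = -105
The minimum is at a = 6, b = 3.

(6, 3)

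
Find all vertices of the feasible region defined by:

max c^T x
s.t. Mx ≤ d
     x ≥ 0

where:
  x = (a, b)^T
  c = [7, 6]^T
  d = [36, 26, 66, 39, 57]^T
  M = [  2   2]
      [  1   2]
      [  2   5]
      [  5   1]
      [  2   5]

(0, 0), (7.8, 0), (6, 9), (0, 11.4)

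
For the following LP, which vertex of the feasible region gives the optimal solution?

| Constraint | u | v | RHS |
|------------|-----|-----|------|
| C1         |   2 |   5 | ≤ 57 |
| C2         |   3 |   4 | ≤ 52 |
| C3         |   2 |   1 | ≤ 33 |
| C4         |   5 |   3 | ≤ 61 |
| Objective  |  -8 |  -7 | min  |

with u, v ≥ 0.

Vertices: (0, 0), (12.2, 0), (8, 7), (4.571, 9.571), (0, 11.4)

Evaluate the objective at each vertex of the feasible region:
  z(0, 0) = 0
  z(12.2, 0) = -97.6
  z(8, 7) = -113  ←
  z(4.571, 9.571) = -103.6
  z(0, 11.4) = -79.8
The minimum is at u = 8, v = 7.

(8, 7)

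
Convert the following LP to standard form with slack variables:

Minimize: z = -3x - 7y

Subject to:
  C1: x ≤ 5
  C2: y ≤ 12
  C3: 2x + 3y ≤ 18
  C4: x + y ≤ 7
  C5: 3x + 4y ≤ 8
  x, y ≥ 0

min z = -3x - 7y

s.t.
  x + s1 = 5
  y + s2 = 12
  2x + 3y + s3 = 18
  x + y + s4 = 7
  3x + 4y + s5 = 8
  x, y, s1, s2, s3, s4, s5 ≥ 0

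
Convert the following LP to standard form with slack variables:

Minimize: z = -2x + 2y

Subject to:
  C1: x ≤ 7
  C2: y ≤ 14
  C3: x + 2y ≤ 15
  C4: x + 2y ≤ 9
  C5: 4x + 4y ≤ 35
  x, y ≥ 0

min z = -2x + 2y

s.t.
  x + s1 = 7
  y + s2 = 14
  x + 2y + s3 = 15
  x + 2y + s4 = 9
  4x + 4y + s5 = 35
  x, y, s1, s2, s3, s4, s5 ≥ 0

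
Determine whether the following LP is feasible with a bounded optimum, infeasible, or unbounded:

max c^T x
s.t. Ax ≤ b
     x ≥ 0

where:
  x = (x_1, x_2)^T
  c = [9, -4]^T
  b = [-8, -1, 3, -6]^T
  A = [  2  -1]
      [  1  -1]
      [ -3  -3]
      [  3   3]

Infeasible (no feasible solution exists)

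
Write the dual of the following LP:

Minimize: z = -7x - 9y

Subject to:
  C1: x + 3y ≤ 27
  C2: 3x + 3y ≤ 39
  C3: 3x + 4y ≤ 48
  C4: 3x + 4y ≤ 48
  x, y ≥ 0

Primal min cᵀx s.t. Ax ≤ b, x ≥ 0  →  Dual max −bᵀy s.t. Aᵀy ≥ −c, y ≥ 0.

Maximize: z = -27y1 - 39y2 - 48y3 - 48y4

Subject to:
  y1 + 3y2 + 3y3 + 3y4 ≥ 7
  3y1 + 3y2 + 4y3 + 4y4 ≥ 9
  y1, y2, y3, y4 ≥ 0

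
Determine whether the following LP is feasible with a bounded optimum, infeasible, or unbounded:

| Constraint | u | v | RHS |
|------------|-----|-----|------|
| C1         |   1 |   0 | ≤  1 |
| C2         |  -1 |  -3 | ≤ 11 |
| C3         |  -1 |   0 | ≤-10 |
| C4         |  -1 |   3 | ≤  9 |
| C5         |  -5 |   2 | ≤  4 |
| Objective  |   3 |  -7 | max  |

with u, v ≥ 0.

Infeasible (no feasible solution exists)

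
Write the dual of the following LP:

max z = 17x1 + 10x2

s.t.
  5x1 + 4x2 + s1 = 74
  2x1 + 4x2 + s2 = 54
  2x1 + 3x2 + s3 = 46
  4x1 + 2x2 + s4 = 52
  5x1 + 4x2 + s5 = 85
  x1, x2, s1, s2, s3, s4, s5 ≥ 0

Primal max cᵀx s.t. Ax ≤ b, x ≥ 0  →  Dual min bᵀy s.t. Aᵀy ≥ c, y ≥ 0.

Minimize: z = 74y1 + 54y2 + 46y3 + 52y4 + 85y5

Subject to:
  5y1 + 2y2 + 2y3 + 4y4 + 5y5 ≥ 17
  4y1 + 4y2 + 3y3 + 2y4 + 4y5 ≥ 10
  y1, y2, y3, y4, y5 ≥ 0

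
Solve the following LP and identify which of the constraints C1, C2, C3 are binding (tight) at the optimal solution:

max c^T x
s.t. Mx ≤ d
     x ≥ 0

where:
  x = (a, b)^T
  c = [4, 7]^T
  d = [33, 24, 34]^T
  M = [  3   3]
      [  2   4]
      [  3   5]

At a = 8, b = 2, compute slack b - a·x for each constraint:
  C1: 33 − 30 = 3  (slack)
  C2: 24 − 24 = 0  (binding)
  C3: 34 − 34 = 0  (binding)

Optimal: a = 8, b = 2
Binding: C2, C3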